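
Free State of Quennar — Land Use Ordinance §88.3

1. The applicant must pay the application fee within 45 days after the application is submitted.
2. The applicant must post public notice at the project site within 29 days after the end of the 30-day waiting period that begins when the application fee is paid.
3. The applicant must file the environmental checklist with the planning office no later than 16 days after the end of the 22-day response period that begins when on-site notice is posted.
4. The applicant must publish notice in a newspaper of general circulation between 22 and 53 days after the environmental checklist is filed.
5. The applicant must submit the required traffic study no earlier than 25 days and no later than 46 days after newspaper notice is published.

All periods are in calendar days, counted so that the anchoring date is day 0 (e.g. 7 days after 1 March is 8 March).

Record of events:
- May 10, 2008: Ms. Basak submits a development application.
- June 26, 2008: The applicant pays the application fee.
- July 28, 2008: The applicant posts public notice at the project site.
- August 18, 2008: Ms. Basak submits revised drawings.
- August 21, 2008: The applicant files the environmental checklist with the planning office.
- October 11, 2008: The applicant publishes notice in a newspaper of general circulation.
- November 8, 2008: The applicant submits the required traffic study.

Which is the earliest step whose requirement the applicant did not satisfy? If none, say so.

Step 1

Step 1: 45 days after May 10, 2008 (when the application is submitted) is June 24, 2008; done June 26, 2008 — 2 days late.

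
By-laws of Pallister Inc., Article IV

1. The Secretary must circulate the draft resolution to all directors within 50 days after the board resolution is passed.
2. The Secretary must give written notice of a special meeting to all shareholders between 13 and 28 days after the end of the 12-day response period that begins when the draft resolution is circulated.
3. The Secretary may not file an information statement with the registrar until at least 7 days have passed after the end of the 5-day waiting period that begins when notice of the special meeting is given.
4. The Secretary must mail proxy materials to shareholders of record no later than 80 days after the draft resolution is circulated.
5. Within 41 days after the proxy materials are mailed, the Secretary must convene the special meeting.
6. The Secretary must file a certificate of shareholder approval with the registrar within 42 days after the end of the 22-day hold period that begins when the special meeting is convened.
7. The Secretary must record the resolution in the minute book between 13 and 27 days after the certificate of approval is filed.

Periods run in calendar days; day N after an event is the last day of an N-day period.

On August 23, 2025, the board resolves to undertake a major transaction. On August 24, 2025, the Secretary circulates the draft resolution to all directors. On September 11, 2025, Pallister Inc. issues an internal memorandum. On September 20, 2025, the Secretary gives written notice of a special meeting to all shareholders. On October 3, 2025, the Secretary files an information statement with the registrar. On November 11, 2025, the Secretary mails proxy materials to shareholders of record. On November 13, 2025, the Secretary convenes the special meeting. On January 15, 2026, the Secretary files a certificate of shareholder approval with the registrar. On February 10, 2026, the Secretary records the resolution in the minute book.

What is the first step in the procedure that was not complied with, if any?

Step 1 — counting 50 days from August 23, 2025 (when the board resolution is passed) gives a deadline of October 12, 2025; done August 24, 2025 — timely.
Step 2 — 13 and 28 days from September 5, 2025 (end of the 12-day response period, which began when the draft resolution is circulated on August 24, 2025) are September 18, 2025 and October 3, 2025 respectively; done September 20, 2025 — within the window.
Step 3 — must wait 7 days from September 25, 2025 (end of the 5-day waiting period, which began when notice of the special meeting is given on September 20, 2025), so not before October 2, 2025; October 3, 2025 is on or after that date.
Step 4 — counting 80 days from August 24, 2025 (when the draft resolution is circulated) gives a deadline of November 12, 2025; done November 11, 2025 — timely.
Step 5 — counting 41 days from November 11, 2025 (when the proxy materials are mailed) gives a deadline of December 22, 2025; November 13, 2025 is within that limit.
Step 6 — counting 42 days from December 5, 2025 (end of the 22-day hold period, which began when the special meeting is convened on November 13, 2025) gives a deadline of January 16, 2026; January 15, 2026 is within that limit.
Step 7 — 13 and 27 days from January 15, 2026 (when the certificate of approval is filed) are January 28, 2026 and February 11, 2026 respectively; February 10, 2026 falls inside that range.

None — every step was satisfied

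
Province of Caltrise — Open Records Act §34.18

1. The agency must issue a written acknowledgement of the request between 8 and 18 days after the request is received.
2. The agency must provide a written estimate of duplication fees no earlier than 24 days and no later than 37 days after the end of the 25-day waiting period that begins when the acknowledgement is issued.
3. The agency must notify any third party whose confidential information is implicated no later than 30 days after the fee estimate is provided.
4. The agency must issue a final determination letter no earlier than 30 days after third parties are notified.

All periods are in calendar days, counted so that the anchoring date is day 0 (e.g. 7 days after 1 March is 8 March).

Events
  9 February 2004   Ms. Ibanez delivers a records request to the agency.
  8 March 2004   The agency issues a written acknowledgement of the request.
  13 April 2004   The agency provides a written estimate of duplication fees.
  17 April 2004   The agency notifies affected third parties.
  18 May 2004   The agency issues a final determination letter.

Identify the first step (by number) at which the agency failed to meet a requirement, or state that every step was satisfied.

Step 1 — 8 and 18 days from 9 February 2004 (when the request is received) are 17 February 2004 and 27 February 2004 respectively; 8 March 2004 is 10 days past the end of the window.

Step 1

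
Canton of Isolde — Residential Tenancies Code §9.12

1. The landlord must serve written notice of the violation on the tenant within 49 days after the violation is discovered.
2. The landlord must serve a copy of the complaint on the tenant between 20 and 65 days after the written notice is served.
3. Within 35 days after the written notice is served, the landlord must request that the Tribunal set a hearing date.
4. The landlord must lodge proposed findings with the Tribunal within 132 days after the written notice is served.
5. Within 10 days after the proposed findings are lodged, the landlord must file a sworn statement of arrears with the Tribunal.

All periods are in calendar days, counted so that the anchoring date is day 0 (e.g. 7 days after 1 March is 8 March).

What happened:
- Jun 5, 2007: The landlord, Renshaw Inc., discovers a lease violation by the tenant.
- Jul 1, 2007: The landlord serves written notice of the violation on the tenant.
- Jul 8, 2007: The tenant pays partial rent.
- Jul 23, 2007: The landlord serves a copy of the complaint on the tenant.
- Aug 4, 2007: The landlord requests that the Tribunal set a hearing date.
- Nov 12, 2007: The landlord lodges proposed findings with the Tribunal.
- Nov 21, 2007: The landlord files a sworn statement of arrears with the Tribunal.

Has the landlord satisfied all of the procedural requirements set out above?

Step 1 — counting 49 days from Jun 5, 2007 (when the violation is discovered) gives a deadline of Jul 24, 2007; done Jul 1, 2007 — timely.
Step 2 — 20 and 65 days from Jul 1, 2007 (when the written notice is served) are Jul 21, 2007 and Sep 4, 2007 respectively; Jul 23, 2007 falls inside that range.
Step 3 — counting 35 days from Jul 1, 2007 (when the written notice is served) gives a deadline of Aug 5, 2007; completed Aug 4, 2007, before the deadline.
Step 4 — counting 132 days from Jul 1, 2007 (when the written notice is served) gives a deadline of Nov 10, 2007; Nov 12, 2007 misses that deadline by 2 days.
No need to go further; step 4 was not satisfied.

No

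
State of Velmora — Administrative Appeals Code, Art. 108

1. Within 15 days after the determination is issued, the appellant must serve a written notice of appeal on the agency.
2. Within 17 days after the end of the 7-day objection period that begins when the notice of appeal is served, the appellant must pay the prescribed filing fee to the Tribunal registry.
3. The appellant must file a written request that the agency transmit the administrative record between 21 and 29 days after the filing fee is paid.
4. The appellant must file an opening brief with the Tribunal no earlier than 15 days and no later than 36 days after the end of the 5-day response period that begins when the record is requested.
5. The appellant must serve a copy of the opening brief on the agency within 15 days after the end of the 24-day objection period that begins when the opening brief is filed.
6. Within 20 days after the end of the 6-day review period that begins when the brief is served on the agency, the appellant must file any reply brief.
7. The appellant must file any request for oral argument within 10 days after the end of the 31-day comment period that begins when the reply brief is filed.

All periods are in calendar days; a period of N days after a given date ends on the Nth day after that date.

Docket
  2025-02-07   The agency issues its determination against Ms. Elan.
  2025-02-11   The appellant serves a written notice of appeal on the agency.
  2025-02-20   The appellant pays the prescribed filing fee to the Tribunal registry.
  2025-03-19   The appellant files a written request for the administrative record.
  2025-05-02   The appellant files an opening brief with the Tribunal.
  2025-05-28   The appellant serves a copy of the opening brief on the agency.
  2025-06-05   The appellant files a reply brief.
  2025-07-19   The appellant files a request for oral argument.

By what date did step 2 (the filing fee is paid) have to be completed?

2025-03-07

The notice of appeal is served on 2025-02-11; the 7-day objection period therefore ends 2025-02-18, and step 2 runs from that date. 17 days after 2025-02-18 is 2025-03-07.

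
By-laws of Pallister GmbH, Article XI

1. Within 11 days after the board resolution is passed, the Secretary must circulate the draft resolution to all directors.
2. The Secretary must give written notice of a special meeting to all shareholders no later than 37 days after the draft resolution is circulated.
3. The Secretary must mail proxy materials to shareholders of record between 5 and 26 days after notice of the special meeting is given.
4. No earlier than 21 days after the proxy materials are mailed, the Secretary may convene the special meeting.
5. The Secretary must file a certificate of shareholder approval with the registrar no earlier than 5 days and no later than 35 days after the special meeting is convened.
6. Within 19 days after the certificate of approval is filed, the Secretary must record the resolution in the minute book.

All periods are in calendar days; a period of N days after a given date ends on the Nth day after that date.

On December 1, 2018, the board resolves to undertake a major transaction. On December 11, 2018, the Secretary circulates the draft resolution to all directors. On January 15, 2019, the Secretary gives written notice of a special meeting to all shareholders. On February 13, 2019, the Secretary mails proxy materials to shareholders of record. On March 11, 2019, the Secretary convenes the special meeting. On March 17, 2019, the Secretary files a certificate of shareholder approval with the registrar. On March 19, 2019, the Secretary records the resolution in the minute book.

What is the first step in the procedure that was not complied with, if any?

Step 3

Step 1: 11 days after December 1, 2018 (when the board resolution is passed) is December 12, 2018; done December 11, 2018 — timely.
Step 2: 37 days after December 11, 2018 (when the draft resolution is circulated) is January 17, 2019; January 15, 2019 is within that limit.
Step 3: the window is 5–26 days after January 15, 2019 (when notice of the special meeting is given), so January 20, 2019 through February 10, 2019; February 13, 2019 is 3 days past the end of the window.
The analysis stops there.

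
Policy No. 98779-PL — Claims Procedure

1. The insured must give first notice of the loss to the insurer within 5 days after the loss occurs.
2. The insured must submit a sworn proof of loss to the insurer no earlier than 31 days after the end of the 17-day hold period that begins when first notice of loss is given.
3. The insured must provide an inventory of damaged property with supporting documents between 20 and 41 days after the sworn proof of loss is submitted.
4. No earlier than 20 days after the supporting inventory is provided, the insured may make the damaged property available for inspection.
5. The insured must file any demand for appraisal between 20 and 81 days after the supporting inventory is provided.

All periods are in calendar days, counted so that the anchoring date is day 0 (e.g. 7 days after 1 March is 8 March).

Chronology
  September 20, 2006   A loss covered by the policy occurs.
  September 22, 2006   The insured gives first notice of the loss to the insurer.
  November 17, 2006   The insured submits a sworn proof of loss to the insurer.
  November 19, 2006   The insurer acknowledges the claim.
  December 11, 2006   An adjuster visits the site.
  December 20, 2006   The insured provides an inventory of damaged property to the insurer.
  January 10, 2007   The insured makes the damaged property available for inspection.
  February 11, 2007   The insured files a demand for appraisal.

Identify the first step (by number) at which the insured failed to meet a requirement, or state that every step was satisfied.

Step 1 — counting 5 days from September 20, 2006 (when the loss occurs) gives a deadline of September 25, 2006; completed September 22, 2006, before the deadline.
Step 2 — must wait 31 days from October 9, 2006 (end of the 17-day hold period, which began when first notice of loss is given on September 22, 2006), so not before November 9, 2006; done November 17, 2006 — permitted.
Step 3 — 20 and 41 days from November 17, 2006 (when the sworn proof of loss is submitted) are December 7, 2006 and December 28, 2006 respectively; done December 20, 2006, which is between those dates.
Step 4 — must wait 20 days from December 20, 2006 (when the supporting inventory is provided), so not before January 9, 2007; done January 10, 2007 — permitted.
Step 5 — 20 and 81 days from December 20, 2006 (when the supporting inventory is provided) are January 9, 2007 and March 11, 2007 respectively; done February 11, 2007 — within the window.

None — every step was satisfied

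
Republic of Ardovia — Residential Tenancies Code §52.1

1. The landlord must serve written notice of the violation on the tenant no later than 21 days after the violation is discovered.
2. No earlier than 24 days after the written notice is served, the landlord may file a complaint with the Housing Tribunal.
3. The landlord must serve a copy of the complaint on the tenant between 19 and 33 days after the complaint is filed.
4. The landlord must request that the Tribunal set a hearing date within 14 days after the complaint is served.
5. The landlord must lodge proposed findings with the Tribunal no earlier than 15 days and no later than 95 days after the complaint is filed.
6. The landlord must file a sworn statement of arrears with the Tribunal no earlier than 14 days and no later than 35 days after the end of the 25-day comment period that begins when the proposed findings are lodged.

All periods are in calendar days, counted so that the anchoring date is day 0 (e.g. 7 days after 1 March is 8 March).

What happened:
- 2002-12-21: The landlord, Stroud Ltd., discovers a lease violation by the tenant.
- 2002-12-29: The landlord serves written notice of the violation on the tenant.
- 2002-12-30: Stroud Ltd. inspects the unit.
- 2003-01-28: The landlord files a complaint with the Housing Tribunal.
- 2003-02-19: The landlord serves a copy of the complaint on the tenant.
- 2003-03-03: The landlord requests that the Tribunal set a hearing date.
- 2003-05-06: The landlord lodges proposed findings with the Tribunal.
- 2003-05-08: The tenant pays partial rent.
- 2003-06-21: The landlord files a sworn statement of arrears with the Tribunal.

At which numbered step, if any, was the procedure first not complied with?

Step 5

(1) due by 2002-12-21 + 21 days = 2003-01-11; 2002-12-29 is within that limit.
(2) permitted from 2002-12-29 + 24 days = 2003-01-22 onward; done 2003-01-28 — permitted.
(3) the permitted window runs from 2003-01-28 + 19 = 2003-02-16 to 2003-01-28 + 33 = 2003-03-02; done 2003-02-19, which is between those dates.
(4) due by 2003-02-19 + 14 days = 2003-03-05; done 2003-03-03 — timely.
(5) the permitted window runs from 2003-01-28 + 15 = 2003-02-12 to 2003-01-28 + 95 = 2003-05-03; done 2003-05-06 — 3 days after the window closed.
The analysis stops there.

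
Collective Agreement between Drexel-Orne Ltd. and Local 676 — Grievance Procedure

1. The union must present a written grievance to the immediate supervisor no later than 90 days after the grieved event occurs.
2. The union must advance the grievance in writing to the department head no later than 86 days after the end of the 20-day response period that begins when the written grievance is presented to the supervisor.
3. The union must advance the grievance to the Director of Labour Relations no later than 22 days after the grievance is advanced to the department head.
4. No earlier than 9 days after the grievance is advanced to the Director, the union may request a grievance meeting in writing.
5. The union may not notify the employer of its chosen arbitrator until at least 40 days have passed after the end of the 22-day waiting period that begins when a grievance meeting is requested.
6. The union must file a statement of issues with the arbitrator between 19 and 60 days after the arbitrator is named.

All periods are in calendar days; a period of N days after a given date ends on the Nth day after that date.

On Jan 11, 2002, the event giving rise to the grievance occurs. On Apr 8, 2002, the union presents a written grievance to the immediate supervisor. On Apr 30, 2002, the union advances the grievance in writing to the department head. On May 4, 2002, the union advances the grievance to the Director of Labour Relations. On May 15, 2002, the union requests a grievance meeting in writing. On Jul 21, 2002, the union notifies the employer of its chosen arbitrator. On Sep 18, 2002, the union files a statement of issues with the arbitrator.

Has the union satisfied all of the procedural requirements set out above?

Step 1 — counting 90 days from Jan 11, 2002 (when the grieved event occurs) gives a deadline of Apr 11, 2002; completed Apr 8, 2002, before the deadline.
Step 2 — counting 86 days from Apr 28, 2002 (end of the 20-day response period, which began when the written grievance is presented to the supervisor on Apr 8, 2002) gives a deadline of Jul 23, 2002; done Apr 30, 2002 — timely.
Step 3 — counting 22 days from Apr 30, 2002 (when the grievance is advanced to the department head) gives a deadline of May 22, 2002; done May 4, 2002 — timely.
Step 4 — must wait 9 days from May 4, 2002 (when the grievance is advanced to the Director), so not before May 13, 2002; done May 15, 2002, after the minimum wait.
Step 5 — must wait 40 days from Jun 6, 2002 (end of the 22-day waiting period, which began when a grievance meeting is requested on May 15, 2002), so not before Jul 16, 2002; done Jul 21, 2002, after the minimum wait.
Step 6 — 19 and 60 days from Jul 21, 2002 (when the arbitrator is named) are Aug 9, 2002 and Sep 19, 2002 respectively; done Sep 18, 2002 — within the window.

Yes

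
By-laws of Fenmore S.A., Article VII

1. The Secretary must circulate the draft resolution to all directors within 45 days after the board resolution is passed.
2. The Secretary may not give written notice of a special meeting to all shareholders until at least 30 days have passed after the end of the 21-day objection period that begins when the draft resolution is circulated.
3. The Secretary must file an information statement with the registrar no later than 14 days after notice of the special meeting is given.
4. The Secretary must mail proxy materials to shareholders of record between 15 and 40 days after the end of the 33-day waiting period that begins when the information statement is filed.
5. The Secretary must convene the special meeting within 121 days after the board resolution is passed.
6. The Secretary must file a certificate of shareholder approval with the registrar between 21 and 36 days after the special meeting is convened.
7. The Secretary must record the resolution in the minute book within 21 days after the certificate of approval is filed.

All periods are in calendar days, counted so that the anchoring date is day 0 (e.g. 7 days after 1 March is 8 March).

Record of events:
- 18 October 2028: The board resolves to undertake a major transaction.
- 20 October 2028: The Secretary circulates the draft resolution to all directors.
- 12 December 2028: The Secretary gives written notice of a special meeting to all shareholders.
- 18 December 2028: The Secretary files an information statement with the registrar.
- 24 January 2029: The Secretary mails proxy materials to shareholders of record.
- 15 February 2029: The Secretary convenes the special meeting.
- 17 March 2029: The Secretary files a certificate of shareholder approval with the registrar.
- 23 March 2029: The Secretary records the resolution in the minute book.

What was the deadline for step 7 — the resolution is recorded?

Step 7 runs from 17 March 2029, when the certificate of approval is filed. 21 days after 17 March 2029 is 7 April 2029.

7 April 2029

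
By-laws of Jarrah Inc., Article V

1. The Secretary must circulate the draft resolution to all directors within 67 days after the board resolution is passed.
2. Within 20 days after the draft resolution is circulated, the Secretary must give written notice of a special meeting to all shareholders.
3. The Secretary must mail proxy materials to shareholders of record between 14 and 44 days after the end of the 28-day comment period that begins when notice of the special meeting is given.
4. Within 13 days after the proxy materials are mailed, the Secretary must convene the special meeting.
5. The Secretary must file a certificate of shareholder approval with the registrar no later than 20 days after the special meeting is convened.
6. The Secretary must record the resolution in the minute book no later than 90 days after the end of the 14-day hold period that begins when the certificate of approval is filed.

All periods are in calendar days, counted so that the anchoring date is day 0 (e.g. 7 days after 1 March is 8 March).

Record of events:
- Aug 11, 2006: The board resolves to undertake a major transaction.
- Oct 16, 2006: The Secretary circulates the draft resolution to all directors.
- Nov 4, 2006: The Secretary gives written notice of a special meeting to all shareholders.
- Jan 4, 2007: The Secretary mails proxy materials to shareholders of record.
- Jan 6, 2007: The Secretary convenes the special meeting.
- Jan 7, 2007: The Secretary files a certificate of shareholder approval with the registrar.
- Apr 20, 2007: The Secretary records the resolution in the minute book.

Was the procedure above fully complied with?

Yes

Step 1 — counting 67 days from Aug 11, 2006 (when the board resolution is passed) gives a deadline of Oct 17, 2006; completed Oct 16, 2006, before the deadline.
Step 2 — counting 20 days from Oct 16, 2006 (when the draft resolution is circulated) gives a deadline of Nov 5, 2006; completed Nov 4, 2006, before the deadline.
Step 3 — 14 and 44 days from Dec 2, 2006 (end of the 28-day comment period, which began when notice of the special meeting is given on Nov 4, 2006) are Dec 16, 2006 and Jan 15, 2007 respectively; done Jan 4, 2007, which is between those dates.
Step 4 — counting 13 days from Jan 4, 2007 (when the proxy materials are mailed) gives a deadline of Jan 17, 2007; done Jan 6, 2007 — timely.
Step 5 — counting 20 days from Jan 6, 2007 (when the special meeting is convened) gives a deadline of Jan 26, 2007; Jan 7, 2007 is within that limit.
Step 6 — counting 90 days from Jan 21, 2007 (end of the 14-day hold period, which began when the certificate of approval is filed on Jan 7, 2007) gives a deadline of Apr 21, 2007; Apr 20, 2007 is within that limit.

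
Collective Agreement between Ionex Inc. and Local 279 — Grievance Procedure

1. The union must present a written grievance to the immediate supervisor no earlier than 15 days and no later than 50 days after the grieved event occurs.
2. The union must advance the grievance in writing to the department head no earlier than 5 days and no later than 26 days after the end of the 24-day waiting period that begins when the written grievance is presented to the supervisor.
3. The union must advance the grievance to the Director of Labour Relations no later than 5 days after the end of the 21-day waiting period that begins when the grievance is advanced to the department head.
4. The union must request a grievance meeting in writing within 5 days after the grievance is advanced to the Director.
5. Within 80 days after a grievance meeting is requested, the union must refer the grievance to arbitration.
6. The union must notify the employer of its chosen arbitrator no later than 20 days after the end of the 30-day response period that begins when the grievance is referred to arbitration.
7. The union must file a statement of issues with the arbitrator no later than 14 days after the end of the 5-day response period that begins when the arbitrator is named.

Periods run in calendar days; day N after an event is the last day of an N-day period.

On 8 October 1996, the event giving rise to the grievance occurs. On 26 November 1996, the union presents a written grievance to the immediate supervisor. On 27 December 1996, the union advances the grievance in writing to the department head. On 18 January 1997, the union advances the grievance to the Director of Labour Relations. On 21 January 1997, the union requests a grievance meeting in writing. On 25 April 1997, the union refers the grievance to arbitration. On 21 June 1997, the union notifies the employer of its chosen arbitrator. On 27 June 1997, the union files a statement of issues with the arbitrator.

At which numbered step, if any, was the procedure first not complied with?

Step 5

Step 1 — 15 and 50 days from 8 October 1996 (when the grieved event occurs) are 23 October 1996 and 27 November 1996 respectively; done 26 November 1996 — within the window.
Step 2 — 5 and 26 days from 20 December 1996 (end of the 24-day waiting period, which began when the written grievance is presented to the supervisor on 26 November 1996) are 25 December 1996 and 15 January 1997 respectively; done 27 December 1996 — within the window.
Step 3 — counting 5 days from 17 January 1997 (end of the 21-day waiting period, which began when the grievance is advanced to the department head on 27 December 1996) gives a deadline of 22 January 1997; completed 18 January 1997, before the deadline.
Step 4 — counting 5 days from 18 January 1997 (when the grievance is advanced to the Director) gives a deadline of 23 January 1997; done 21 January 1997 — timely.
Step 5 — counting 80 days from 21 January 1997 (when a grievance meeting is requested) gives a deadline of 11 April 1997; 25 April 1997 misses that deadline by 14 days.
That is the first point of non-compliance.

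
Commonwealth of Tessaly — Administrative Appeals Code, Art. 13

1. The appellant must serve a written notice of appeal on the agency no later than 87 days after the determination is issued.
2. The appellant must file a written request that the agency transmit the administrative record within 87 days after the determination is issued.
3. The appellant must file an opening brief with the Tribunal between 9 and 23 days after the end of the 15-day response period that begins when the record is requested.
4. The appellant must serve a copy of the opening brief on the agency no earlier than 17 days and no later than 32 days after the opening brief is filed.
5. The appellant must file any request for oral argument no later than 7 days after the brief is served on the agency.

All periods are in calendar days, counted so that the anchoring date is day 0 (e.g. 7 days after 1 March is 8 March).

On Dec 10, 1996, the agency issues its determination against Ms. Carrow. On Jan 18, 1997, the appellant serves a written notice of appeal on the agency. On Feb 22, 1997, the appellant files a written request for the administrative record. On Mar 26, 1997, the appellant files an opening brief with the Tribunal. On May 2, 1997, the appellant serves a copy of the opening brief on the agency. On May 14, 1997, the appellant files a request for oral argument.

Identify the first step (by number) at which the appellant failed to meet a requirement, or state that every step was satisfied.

Step 4

(1) due by Dec 10, 1996 + 87 days = Mar 7, 1997; done Jan 18, 1997 — timely.
(2) due by Dec 10, 1996 + 87 days = Mar 7, 1997; completed Feb 22, 1997, before the deadline.
(3) the permitted window runs from Mar 9, 1997 + 9 = Mar 18, 1997 to Mar 9, 1997 + 23 = Apr 1, 1997; done Mar 26, 1997 — within the window.
(4) the permitted window runs from Mar 26, 1997 + 17 = Apr 12, 1997 to Mar 26, 1997 + 32 = Apr 27, 1997; done May 2, 1997 — 5 days after the window closed.
The procedure was therefore not followed at step 4.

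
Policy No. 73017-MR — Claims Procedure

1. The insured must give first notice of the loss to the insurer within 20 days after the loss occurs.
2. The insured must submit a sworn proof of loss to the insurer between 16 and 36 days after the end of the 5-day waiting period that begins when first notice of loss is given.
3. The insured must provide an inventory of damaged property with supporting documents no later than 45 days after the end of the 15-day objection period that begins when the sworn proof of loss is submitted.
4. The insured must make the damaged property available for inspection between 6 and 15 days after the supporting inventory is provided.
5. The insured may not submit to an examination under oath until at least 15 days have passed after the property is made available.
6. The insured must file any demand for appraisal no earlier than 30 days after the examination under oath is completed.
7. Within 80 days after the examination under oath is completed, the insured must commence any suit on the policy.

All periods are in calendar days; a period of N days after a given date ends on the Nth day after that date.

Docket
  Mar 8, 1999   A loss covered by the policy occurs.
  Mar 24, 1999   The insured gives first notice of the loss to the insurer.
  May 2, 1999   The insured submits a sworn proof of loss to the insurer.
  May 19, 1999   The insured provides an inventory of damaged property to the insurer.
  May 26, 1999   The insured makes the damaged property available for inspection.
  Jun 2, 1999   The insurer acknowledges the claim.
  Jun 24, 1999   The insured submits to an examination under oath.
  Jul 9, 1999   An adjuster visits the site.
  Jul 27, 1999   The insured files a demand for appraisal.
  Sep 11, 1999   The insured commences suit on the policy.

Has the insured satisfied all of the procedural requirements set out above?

Yes

Step 1 — counting 20 days from Mar 8, 1999 (when the loss occurs) gives a deadline of Mar 28, 1999; done Mar 24, 1999 — timely.
Step 2 — 16 and 36 days from Mar 29, 1999 (end of the 5-day waiting period, which began when first notice of loss is given on Mar 24, 1999) are Apr 14, 1999 and May 4, 1999 respectively; May 2, 1999 falls inside that range.
Step 3 — counting 45 days from May 17, 1999 (end of the 15-day objection period, which began when the sworn proof of loss is submitted on May 2, 1999) gives a deadline of Jul 1, 1999; done May 19, 1999 — timely.
Step 4 — 6 and 15 days from May 19, 1999 (when the supporting inventory is provided) are May 25, 1999 and Jun 3, 1999 respectively; done May 26, 1999, which is between those dates.
Step 5 — must wait 15 days from May 26, 1999 (when the property is made available), so not before Jun 10, 1999; Jun 24, 1999 is on or after that date.
Step 6 — must wait 30 days from Jun 24, 1999 (when the examination under oath is completed), so not before Jul 24, 1999; done Jul 27, 1999 — permitted.
Step 7 — counting 80 days from Jun 24, 1999 (when the examination under oath is completed) gives a deadline of Sep 12, 1999; completed Sep 11, 1999, before the deadline.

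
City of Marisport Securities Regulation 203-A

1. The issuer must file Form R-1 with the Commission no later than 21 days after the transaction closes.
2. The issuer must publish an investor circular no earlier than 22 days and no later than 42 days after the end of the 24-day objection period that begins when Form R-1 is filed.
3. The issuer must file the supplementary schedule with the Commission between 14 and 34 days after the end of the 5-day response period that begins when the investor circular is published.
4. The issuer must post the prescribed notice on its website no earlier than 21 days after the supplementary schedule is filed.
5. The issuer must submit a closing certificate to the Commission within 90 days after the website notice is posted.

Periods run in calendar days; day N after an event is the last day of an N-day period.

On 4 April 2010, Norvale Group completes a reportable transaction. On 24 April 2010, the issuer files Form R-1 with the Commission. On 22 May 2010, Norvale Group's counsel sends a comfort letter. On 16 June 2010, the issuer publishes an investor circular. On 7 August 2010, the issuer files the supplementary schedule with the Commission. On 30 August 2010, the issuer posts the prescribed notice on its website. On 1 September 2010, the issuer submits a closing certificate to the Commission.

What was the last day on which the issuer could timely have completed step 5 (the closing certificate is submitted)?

Step 5 runs from 30 August 2010, when the website notice is posted. 90 days after 30 August 2010 is 28 November 2010.

28 November 2010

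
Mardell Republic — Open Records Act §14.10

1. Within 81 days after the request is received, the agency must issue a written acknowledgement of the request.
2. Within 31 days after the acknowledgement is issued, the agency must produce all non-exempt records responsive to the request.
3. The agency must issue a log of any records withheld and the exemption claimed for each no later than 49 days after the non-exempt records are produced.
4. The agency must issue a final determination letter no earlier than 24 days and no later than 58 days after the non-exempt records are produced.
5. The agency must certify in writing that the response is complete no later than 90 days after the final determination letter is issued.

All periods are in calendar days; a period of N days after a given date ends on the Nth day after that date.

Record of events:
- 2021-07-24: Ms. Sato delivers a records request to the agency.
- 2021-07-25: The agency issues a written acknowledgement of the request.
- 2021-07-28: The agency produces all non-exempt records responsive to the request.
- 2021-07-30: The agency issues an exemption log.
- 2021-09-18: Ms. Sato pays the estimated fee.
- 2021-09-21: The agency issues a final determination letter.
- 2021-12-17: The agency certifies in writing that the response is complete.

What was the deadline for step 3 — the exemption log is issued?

2021-09-15

Step 3 runs from 2021-07-28, when the non-exempt records are produced. 49 days after 2021-07-28 is 2021-09-15.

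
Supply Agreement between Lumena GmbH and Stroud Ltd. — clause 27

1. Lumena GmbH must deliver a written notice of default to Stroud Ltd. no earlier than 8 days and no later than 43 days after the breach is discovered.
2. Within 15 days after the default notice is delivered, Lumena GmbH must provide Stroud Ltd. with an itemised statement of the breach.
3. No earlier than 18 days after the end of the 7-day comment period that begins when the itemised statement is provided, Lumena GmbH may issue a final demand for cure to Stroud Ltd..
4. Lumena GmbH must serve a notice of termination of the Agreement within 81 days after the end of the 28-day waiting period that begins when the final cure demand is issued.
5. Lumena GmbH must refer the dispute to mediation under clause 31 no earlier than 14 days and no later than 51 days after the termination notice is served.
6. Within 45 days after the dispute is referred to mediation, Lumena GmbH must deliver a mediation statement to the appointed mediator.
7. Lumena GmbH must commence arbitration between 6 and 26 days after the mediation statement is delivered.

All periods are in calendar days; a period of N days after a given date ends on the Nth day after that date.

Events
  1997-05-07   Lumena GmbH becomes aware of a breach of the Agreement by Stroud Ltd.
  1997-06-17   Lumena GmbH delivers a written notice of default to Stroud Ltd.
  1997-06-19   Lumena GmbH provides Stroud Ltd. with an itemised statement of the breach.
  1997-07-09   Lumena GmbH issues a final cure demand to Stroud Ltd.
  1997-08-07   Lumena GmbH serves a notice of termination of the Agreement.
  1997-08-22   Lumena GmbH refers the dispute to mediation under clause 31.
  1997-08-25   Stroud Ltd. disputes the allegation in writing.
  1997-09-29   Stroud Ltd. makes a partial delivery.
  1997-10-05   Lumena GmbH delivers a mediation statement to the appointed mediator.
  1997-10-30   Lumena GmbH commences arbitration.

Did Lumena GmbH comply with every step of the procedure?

Step 1: the window is 8–43 days after 1997-05-07 (when the breach is discovered), so 1997-05-15 through 1997-06-19; done 1997-06-17 — within the window.
Step 2: 15 days after 1997-06-17 (when the default notice is delivered) is 1997-07-02; 1997-06-19 is within that limit.
Step 3: the earliest permitted date is 18 days after 1997-06-26 (end of the 7-day comment period, which began when the itemised statement is provided on 1997-06-19), i.e. 1997-07-14; acted on 1997-07-09, 5 days prematurely.
That is the first point of non-compliance.

No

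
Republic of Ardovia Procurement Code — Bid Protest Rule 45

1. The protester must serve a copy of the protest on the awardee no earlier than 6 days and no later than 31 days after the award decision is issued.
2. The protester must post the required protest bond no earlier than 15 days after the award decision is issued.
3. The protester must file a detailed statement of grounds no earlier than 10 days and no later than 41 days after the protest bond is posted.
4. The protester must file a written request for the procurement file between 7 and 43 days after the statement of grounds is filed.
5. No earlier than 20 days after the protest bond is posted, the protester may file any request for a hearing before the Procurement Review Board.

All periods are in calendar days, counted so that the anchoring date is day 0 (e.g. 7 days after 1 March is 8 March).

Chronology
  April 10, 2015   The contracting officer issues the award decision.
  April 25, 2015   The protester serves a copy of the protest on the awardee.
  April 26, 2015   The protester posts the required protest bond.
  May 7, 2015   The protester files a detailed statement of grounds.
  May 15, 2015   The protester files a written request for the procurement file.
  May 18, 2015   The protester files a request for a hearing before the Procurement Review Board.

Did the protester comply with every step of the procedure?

Step 1: the window is 6–31 days after April 10, 2015 (when the award decision is issued), so April 16, 2015 through May 11, 2015; done April 25, 2015, which is between those dates.
Step 2: the earliest permitted date is 15 days after April 10, 2015 (when the award decision is issued), i.e. April 25, 2015; done April 26, 2015 — permitted.
Step 3: the window is 10–41 days after April 26, 2015 (when the protest bond is posted), so May 6, 2015 through June 6, 2015; May 7, 2015 falls inside that range.
Step 4: the window is 7–43 days after May 7, 2015 (when the statement of grounds is filed), so May 14, 2015 through June 19, 2015; done May 15, 2015 — within the window.
Step 5: the earliest permitted date is 20 days after April 26, 2015 (when the protest bond is posted), i.e. May 16, 2015; May 18, 2015 is on or after that date.

Yes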